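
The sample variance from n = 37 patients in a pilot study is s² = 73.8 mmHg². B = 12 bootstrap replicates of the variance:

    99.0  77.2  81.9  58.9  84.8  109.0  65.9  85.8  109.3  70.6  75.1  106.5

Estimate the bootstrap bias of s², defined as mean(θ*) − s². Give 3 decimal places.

mean(θ*) = (99.0 + 77.2 + 81.9 + 58.9 + 84.8 + 109.0 + 65.9 + 85.8 + 109.3 + 70.6 + 75.1 + 106.5) / 12 = 85.3333
bias = 85.3333 − 73.8

bias = +11.533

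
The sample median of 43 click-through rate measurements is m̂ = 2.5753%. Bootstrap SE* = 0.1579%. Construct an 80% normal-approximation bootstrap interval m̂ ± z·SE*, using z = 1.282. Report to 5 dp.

(2.37287, 2.77773)

Margin = 1.282 × 0.1579 = 0.202428
Interval: 2.5753 ± 0.202428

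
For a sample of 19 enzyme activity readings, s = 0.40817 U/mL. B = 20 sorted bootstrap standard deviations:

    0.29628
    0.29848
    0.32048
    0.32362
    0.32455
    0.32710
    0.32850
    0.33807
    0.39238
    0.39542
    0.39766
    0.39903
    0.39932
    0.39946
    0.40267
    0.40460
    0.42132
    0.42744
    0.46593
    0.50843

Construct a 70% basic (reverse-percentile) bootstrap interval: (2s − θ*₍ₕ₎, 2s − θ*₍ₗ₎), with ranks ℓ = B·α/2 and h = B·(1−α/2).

Percentile endpoints at ranks 3 and 17: θ*₍3₎ = 0.32048, θ*₍17₎ = 0.42132.
Basic interval reflects these around s:
  lower = 2 × 0.40817 − 0.42132 = 0.39502
  upper = 2 × 0.40817 − 0.32048 = 0.49586

(0.39502, 0.49586)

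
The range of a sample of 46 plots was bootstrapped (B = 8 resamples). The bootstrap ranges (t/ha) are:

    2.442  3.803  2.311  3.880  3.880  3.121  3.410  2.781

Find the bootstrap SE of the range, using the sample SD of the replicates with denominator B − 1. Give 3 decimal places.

Bootstrap SE is the standard deviation of the 8 replicate ranges.
Mean of replicates: (2.442 + 3.803 + 2.311 + 3.880 + 3.880 + 3.121 + 3.410 + 2.781) / 8 = 25.6280 / 8 = 3.2035
Sum of squared deviations: (−0.7615)² + (+0.5995)² + (−0.8925)² + (+0.6765)² + (+0.6765)² + (−0.0825)² + (+0.2065)² + (−0.4225)² = 2.8791
Variance = 2.8791 / 7 = 0.4113
SE* = √0.4113

SE* = 0.641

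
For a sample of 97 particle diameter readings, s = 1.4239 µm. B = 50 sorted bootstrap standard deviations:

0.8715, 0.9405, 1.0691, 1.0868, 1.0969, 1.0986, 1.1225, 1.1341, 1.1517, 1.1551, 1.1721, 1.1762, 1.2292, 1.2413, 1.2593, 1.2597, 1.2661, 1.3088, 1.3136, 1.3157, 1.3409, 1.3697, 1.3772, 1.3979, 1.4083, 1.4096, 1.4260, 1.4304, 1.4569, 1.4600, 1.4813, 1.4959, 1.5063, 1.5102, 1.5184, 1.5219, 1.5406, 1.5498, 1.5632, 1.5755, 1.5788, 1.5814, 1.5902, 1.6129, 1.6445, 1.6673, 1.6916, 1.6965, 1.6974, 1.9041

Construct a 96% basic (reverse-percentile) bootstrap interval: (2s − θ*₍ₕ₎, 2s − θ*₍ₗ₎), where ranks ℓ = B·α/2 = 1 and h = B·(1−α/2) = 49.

Percentile endpoints at ranks 1 and 49: θ*₍1₎ = 0.8715, θ*₍49₎ = 1.6974.
Basic interval reflects these around s:
  lower = 2 × 1.4239 − 1.6974 = 1.1504
  upper = 2 × 1.4239 − 0.8715 = 1.9763

(1.1504, 1.9763)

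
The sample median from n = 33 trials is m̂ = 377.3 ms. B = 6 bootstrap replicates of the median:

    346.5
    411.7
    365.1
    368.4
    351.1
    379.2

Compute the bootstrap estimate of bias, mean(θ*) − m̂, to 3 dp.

bias = −6.967

mean(θ*) = (346.5 + 411.7 + 365.1 + 368.4 + 351.1 + 379.2) / 6 = 370.3333
bias = 370.3333 − 377.3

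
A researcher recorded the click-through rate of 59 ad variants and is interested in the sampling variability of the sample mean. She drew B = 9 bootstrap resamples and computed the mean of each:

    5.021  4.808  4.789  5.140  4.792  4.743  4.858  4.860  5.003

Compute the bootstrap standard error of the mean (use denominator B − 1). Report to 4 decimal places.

Bootstrap SE is the standard deviation of the 9 replicate means.
Mean of replicates: (5.021 + 4.808 + 4.789 + 5.140 + 4.792 + 4.743 + 4.858 + 4.860 + 5.003) / 9 = 44.01400 / 9 = 4.89044
Sum of squared deviations: (+0.13056)² + (−0.08244)² + (−0.10144)² + (+0.24956)² + (−0.09844)² + (−0.14744)² + (−0.03244)² + (−0.03044)² + (+0.11256)² = 0.14249
Variance = 0.14249 / 8 = 0.01781
SE* = √0.01781

SE* = 0.1335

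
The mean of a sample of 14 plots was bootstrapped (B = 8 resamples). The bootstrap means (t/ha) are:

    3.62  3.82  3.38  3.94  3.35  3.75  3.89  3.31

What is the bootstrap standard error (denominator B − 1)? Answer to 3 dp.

Bootstrap SE is the standard deviation of the 8 replicate means.
Mean of replicates: (3.62 + 3.82 + 3.38 + 3.94 + 3.35 + 3.75 + 3.89 + 3.31) / 8 = 29.0600 / 8 = 3.6325
Sum of squared deviations: (−0.0125)² + (+0.1875)² + (−0.2525)² + (+0.3075)² + (−0.2825)² + (+0.1175)² + (+0.2575)² + (−0.3225)² = 0.4575
Variance = 0.4575 / 7 = 0.0654
SE* = √0.0654

SE* = 0.256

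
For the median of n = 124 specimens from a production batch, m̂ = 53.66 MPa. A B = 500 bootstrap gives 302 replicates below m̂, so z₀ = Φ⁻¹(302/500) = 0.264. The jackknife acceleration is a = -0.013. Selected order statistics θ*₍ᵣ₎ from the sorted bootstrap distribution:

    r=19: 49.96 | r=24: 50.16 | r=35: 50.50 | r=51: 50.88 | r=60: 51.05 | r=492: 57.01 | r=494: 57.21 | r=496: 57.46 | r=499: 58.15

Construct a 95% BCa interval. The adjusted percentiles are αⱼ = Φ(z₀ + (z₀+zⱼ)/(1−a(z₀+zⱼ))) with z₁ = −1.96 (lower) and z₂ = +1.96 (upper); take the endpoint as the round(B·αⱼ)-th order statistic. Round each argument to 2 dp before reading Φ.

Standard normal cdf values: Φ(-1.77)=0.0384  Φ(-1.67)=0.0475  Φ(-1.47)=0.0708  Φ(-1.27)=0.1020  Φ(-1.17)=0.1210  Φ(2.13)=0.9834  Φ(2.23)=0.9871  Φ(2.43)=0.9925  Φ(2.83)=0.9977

(50.50, 57.46)

Lower: z₀ + z₁ = 0.264 + (-1.960) = -1.696; 1 − a(z₀+z₁) = 1 − (-0.013)(-1.696) = 0.9780; argument = 0.264 + (-1.696)/0.9780 = -1.4702 → -1.47.
α₁ = Φ(-1.47) = 0.0708; rank = round(500 × 0.0708) = 35; θ*₍35₎ = 50.50.
Upper: z₀ + z₂ = 2.224; 1 − a(z₀+z₂) = 1.0289; argument = 2.4255 → 2.43; α₂ = 0.9925; rank = 496; θ*₍496₎ = 57.46.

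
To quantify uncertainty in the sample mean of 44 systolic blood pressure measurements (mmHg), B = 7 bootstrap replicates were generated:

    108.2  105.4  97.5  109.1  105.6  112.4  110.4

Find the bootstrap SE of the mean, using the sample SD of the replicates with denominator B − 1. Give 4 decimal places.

Bootstrap SE is the standard deviation of the 7 replicate means.
Mean of replicates: (108.2 + 105.4 + 97.5 + 109.1 + 105.6 + 112.4 + 110.4) / 7 = 748.60000 / 7 = 106.94286
Sum of squared deviations: (+1.25714)² + (−1.54286)² + (−9.44286)² + (+2.15714)² + (−1.34286)² + (+5.45714)² + (+3.45714)² = 141.31714
Variance = 141.31714 / 6 = 23.55286
SE* = √23.55286

SE* = 4.8531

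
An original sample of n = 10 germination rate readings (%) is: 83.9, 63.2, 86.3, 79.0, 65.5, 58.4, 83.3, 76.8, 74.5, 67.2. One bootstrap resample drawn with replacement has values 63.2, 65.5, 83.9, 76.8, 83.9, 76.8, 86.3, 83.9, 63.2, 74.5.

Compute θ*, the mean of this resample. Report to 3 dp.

θ* = 75.800

Mean = (63.2 + 65.5 + 83.9 + 76.8 + 83.9 + 76.8 + 86.3 + 83.9 + 63.2 + 74.5) / 10 = 758.00 / 10 = 75.800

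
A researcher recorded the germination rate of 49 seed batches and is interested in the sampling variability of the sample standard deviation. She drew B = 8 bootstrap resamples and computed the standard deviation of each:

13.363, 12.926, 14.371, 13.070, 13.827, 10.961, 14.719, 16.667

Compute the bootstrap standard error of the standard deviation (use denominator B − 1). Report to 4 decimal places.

SE* = 1.6435

Bootstrap SE is the standard deviation of the 8 replicate standard deviations.
Mean of replicates: (13.363 + 12.926 + 14.371 + 13.070 + 13.827 + 10.961 + 14.719 + 16.667) / 8 = 109.90400 / 8 = 13.73800
Sum of squared deviations: (−0.37500)² + (−0.81200)² + (+0.63300)² + (−0.66800)² + (+0.08900)² + (−2.77700)² + (+0.98100)² + (+2.92900)² = 18.90793
Variance = 18.90793 / 7 = 2.70113
SE* = √2.70113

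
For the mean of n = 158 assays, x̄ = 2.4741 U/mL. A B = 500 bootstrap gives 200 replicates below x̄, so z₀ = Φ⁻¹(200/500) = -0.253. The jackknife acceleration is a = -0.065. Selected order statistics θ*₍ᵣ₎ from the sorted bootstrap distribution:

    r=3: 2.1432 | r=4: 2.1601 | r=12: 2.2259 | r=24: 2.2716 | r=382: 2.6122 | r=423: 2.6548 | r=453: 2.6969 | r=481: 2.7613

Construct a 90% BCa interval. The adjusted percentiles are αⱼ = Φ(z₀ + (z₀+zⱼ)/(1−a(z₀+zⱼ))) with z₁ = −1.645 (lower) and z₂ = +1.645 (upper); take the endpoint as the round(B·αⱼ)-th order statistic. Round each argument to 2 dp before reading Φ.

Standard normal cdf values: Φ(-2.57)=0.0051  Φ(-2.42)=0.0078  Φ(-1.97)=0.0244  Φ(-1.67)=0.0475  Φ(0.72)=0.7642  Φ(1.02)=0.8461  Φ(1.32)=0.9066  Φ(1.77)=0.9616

(2.1601, 2.6548)

Lower: z₀ + z₁ = -0.253 + (-1.645) = -1.898; 1 − a(z₀+z₁) = 1 − (-0.065)(-1.898) = 0.8766; argument = -0.253 + (-1.898)/0.8766 = -2.4181 → -2.42.
α₁ = Φ(-2.42) = 0.0078; rank = round(500 × 0.0078) = 4; θ*₍4₎ = 2.1601.
Upper: z₀ + z₂ = 1.392; 1 − a(z₀+z₂) = 1.0905; argument = 1.0235 → 1.02; α₂ = 0.8461; rank = 423; θ*₍423₎ = 2.6548.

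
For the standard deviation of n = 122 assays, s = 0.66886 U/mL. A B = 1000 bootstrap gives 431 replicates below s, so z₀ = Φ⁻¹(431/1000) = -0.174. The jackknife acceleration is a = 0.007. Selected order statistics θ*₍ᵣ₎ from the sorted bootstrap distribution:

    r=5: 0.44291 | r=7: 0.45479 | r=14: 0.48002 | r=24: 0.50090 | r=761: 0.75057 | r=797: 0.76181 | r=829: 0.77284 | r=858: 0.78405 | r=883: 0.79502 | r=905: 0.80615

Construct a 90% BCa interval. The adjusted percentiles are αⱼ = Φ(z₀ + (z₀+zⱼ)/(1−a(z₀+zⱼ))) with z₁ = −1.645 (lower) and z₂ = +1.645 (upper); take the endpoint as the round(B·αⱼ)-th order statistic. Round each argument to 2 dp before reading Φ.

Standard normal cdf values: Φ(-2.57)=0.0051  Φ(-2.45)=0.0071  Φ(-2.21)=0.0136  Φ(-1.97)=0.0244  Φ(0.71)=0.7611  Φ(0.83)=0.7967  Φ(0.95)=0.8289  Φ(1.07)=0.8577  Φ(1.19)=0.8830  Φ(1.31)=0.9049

(0.50090, 0.80615)

Lower: z₀ + z₁ = -0.174 + (-1.645) = -1.819; 1 − a(z₀+z₁) = 1 − (0.007)(-1.819) = 1.0127; argument = -0.174 + (-1.819)/1.0127 = -1.9701 → -1.97.
α₁ = Φ(-1.97) = 0.0244; rank = round(1000 × 0.0244) = 24; θ*₍24₎ = 0.50090.
Upper: z₀ + z₂ = 1.471; 1 − a(z₀+z₂) = 0.9897; argument = 1.3123 → 1.31; α₂ = 0.9049; rank = 905; θ*₍905₎ = 0.80615.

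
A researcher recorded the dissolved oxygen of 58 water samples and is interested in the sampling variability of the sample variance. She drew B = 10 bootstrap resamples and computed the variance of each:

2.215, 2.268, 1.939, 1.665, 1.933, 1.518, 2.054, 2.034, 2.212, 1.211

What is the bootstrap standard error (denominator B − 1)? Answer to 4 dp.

Bootstrap SE is the standard deviation of the 10 replicate variances.
Mean of replicates: (2.215 + 2.268 + 1.939 + 1.665 + 1.933 + 1.518 + 2.054 + 2.034 + 2.212 + 1.211) / 10 = 19.04900 / 10 = 1.90490
Sum of squared deviations: (+0.31010)² + (+0.36310)² + (+0.03410)² + (−0.23990)² + (+0.02810)² + (−0.38690)² + (+0.14910)² + (+0.12910)² + (+0.30710)² + (−0.69390)² = 1.05190
Variance = 1.05190 / 9 = 0.11688
SE* = √0.11688

SE* = 0.3419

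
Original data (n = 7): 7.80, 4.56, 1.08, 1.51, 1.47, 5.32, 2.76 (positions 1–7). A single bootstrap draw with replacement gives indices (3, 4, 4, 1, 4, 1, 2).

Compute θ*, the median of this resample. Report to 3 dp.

Resample values: 1.08, 1.51, 1.51, 7.80, 1.51, 7.80, 4.56.
Sorted: 1.08, 1.51, 1.51, 1.51, 4.56, 7.80, 7.80
Median = middle value = 1.510

θ* = 1.510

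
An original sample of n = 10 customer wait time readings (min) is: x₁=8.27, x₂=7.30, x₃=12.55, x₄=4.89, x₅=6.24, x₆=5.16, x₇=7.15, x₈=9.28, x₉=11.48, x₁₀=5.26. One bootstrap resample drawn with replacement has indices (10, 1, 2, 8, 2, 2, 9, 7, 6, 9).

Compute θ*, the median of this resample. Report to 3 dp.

θ* = 7.300

Resample values: 5.26, 8.27, 7.30, 9.28, 7.30, 7.30, 11.48, 7.15, 5.16, 11.48.
Sorted: 5.16, 5.26, 7.15, 7.30, 7.30, 7.30, 8.27, 9.28, 11.48, 11.48
Median = average of the two middle values = 7.300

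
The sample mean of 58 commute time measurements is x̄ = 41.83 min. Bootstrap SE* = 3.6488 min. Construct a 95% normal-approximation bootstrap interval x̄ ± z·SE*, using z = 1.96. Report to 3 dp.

(34.678, 48.982)

Margin = 1.96 × 3.6488 = 7.1516
Interval: 41.83 ± 7.1516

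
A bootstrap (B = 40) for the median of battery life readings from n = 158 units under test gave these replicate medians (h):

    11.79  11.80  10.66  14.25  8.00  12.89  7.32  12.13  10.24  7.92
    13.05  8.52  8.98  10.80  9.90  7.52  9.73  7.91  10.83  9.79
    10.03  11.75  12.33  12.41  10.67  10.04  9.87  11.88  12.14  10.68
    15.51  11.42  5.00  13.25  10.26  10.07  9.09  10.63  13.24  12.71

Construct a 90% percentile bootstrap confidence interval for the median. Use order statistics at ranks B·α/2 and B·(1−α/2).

Sorted replicates: 5.00, 7.32, 7.52, 7.91, 7.92, 8.00, 8.52, 8.98, 9.09, 9.73, 9.79, 9.87, 9.90, 10.03, 10.04, 10.07, 10.24, 10.26, 10.63, 10.66, 10.67, 10.68, 10.80, 10.83, 11.42, 11.75, 11.79, 11.80, 11.88, 12.13, 12.14, 12.33, 12.41, 12.71, 12.89, 13.05, 13.24, 13.25, 14.25, 15.51
α = 0.10; lower rank = 40 × 0.050 = 2; upper rank = 40 × 0.950 = 38.
The 2nd smallest replicate is 7.32; the 38th is 13.25.

(7.32, 13.25)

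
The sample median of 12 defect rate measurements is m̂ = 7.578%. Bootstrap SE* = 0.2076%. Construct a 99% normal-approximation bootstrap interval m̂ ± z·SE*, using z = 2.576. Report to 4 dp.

Margin = 2.576 × 0.2076 = 0.53478
Interval: 7.578 ± 0.53478

(7.0432, 8.1128)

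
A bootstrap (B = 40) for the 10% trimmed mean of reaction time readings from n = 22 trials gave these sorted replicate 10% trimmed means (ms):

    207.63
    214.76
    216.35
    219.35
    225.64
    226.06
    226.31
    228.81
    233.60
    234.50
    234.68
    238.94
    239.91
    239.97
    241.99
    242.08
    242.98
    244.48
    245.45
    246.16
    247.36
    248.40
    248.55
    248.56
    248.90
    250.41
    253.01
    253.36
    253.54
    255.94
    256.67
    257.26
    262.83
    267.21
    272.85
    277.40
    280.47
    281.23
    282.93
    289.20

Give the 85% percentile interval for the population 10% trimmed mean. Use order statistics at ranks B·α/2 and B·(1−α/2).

α = 0.15; lower rank = 40 × 0.075 = 3; upper rank = 40 × 0.925 = 37.
The 3rd smallest replicate is 216.35; the 37th is 280.47.

(216.35, 280.47)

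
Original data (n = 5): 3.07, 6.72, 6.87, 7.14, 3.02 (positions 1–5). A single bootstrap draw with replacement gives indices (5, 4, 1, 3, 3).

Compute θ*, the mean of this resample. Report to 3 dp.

Resample values: 3.02, 7.14, 3.07, 6.87, 6.87.
Mean = (3.02 + 7.14 + 3.07 + 6.87 + 6.87) / 5 = 26.970 / 5 = 5.394

θ* = 5.394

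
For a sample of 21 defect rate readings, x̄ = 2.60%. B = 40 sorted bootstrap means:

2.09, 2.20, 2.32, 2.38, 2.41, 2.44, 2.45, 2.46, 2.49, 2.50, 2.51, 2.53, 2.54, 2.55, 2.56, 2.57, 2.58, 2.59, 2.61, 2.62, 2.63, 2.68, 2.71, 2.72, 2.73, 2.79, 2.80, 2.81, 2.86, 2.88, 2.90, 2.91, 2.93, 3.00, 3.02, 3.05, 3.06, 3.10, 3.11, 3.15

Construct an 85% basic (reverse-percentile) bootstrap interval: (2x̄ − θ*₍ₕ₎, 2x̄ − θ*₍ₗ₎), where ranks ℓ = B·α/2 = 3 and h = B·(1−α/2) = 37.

(2.14, 2.88)

Percentile endpoints at ranks 3 and 37: θ*₍3₎ = 2.32, θ*₍37₎ = 3.06.
Basic interval reflects these around x̄:
  lower = 2 × 2.60 − 3.06 = 2.14
  upper = 2 × 2.60 − 2.32 = 2.88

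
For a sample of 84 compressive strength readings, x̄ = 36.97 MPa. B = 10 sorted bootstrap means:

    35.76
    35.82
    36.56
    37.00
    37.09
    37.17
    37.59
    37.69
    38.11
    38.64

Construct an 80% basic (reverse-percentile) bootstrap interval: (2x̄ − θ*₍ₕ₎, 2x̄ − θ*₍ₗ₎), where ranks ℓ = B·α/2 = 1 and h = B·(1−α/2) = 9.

Percentile endpoints at ranks 1 and 9: θ*₍1₎ = 35.76, θ*₍9₎ = 38.11.
Basic interval reflects these around x̄:
  lower = 2 × 36.97 − 38.11 = 35.83
  upper = 2 × 36.97 − 35.76 = 38.18

(35.83, 38.18)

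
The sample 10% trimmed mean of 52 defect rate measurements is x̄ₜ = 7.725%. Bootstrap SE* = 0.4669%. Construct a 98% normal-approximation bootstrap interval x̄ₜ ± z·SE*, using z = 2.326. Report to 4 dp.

(6.6390, 8.8110)

Margin = 2.326 × 0.4669 = 1.08601
Interval: 7.725 ± 1.08601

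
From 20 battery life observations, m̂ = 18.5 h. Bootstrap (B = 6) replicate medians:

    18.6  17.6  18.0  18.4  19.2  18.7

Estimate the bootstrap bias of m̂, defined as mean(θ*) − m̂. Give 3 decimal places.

mean(θ*) = (18.6 + 17.6 + 18.0 + 18.4 + 19.2 + 18.7) / 6 = 18.4167
bias = 18.4167 − 18.5

bias = −0.083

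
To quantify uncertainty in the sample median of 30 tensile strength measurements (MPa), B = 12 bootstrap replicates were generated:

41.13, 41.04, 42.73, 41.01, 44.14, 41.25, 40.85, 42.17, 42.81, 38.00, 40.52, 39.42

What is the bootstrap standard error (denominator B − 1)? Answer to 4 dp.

Bootstrap SE is the standard deviation of the 12 replicate medians.
Mean of replicates: (41.13 + 41.04 + 42.73 + 41.01 + 44.14 + 41.25 + 40.85 + 42.17 + 42.81 + 38.00 + 40.52 + 39.42) / 12 = 495.07000 / 12 = 41.25583
Sum of squared deviations: (−0.12583)² + (−0.21583)² + (+1.47417)² + (−0.24583)² + (+2.88417)² + (−0.00583)² + (−0.40583)² + (+0.91417)² + (+1.55417)² + (−3.25583)² + (−0.73583)² + (−1.83583)² = 28.54249
Variance = 28.54249 / 11 = 2.59477
SE* = √2.59477

SE* = 1.6108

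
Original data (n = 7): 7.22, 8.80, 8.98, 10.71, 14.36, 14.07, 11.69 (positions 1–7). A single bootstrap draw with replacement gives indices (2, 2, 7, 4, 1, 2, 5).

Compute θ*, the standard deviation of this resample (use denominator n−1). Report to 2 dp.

Resample values: 8.80, 8.80, 11.69, 10.71, 7.22, 8.80, 14.36.
Mean = 10.0543; sum of squared deviations = 34.3976
s² = 34.3976 / 6 = 5.7329
s = √5.7329 = 2.39

θ* = 2.39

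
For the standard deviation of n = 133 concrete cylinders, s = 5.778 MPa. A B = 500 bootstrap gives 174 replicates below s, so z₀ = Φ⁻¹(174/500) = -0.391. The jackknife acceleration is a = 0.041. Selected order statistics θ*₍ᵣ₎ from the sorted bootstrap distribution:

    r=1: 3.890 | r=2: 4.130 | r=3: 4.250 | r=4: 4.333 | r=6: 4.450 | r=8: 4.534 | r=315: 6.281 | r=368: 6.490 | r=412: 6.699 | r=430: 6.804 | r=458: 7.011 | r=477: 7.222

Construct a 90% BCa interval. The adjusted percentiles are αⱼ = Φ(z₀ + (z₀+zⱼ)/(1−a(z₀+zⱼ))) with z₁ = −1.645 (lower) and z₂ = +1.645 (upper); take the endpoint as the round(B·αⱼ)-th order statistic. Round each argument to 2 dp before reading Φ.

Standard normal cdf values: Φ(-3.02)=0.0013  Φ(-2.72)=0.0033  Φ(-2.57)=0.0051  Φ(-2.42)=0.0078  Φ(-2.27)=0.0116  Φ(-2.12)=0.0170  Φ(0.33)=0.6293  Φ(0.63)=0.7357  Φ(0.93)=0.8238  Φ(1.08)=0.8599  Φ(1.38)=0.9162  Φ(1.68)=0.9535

(4.450, 6.699)

Lower: z₀ + z₁ = -0.391 + (-1.645) = -2.036; 1 − a(z₀+z₁) = 1 − (0.041)(-2.036) = 1.0835; argument = -0.391 + (-2.036)/1.0835 = -2.2701 → -2.27.
α₁ = Φ(-2.27) = 0.0116; rank = round(500 × 0.0116) = 6; θ*₍6₎ = 4.450.
Upper: z₀ + z₂ = 1.254; 1 − a(z₀+z₂) = 0.9486; argument = 0.9310 → 0.93; α₂ = 0.8238; rank = 412; θ*₍412₎ = 6.699.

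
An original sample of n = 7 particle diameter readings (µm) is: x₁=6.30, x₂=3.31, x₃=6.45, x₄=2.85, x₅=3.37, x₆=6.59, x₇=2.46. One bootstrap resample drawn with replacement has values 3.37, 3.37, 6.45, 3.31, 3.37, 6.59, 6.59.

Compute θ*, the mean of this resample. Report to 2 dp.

θ* = 4.72

Mean = (3.37 + 3.37 + 6.45 + 3.31 + 3.37 + 6.59 + 6.59) / 7 = 33.050 / 7 = 4.72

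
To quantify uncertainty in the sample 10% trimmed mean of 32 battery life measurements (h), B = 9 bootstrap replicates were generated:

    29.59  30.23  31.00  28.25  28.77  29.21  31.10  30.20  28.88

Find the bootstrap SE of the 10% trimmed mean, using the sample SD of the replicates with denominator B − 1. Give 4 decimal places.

SE* = 1.0045

Bootstrap SE is the standard deviation of the 9 replicate 10% trimmed means.
Mean of replicates: (29.59 + 30.23 + 31.00 + 28.25 + 28.77 + 29.21 + 31.10 + 30.20 + 28.88) / 9 = 267.23000 / 9 = 29.69222
Sum of squared deviations: (−0.10222)² + (+0.53778)² + (+1.30778)² + (−1.44222)² + (−0.92222)² + (−0.48222)² + (+1.40778)² + (+0.50778)² + (−0.81222)² = 8.07236
Variance = 8.07236 / 8 = 1.00904
SE* = √1.00904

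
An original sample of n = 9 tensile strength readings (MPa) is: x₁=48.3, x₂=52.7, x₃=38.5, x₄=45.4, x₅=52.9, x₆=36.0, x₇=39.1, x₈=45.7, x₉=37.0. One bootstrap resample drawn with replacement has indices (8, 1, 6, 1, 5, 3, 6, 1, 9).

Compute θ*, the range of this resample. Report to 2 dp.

θ* = 16.90

Resample values: 45.7, 48.3, 36.0, 48.3, 52.9, 38.5, 36.0, 48.3, 37.0.
Range = 52.9 − 36.0 = 16.90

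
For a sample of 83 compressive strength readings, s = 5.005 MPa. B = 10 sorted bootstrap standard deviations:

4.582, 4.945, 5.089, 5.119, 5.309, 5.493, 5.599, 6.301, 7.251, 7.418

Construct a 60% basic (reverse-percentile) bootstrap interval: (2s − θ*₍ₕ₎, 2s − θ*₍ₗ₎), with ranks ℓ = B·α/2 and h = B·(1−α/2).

(3.709, 5.065)

Percentile endpoints at ranks 2 and 8: θ*₍2₎ = 4.945, θ*₍8₎ = 6.301.
Basic interval reflects these around s:
  lower = 2 × 5.005 − 6.301 = 3.709
  upper = 2 × 5.005 − 4.945 = 5.065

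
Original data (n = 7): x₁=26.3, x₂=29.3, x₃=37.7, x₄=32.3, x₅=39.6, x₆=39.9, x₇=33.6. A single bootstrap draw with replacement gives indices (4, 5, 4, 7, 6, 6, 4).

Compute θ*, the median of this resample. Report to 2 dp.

Resample values: 32.3, 39.6, 32.3, 33.6, 39.9, 39.9, 32.3.
Sorted: 32.3, 32.3, 32.3, 33.6, 39.6, 39.9, 39.9
Median = middle value = 33.60

θ* = 33.60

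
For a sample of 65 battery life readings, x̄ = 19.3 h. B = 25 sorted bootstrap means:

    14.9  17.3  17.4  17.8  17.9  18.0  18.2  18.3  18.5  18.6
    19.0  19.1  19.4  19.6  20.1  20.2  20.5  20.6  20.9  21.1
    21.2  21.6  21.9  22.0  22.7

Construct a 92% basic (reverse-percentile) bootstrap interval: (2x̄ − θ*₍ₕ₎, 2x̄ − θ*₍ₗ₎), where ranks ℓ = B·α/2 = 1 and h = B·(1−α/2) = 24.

(16.6, 23.7)

Percentile endpoints at ranks 1 and 24: θ*₍1₎ = 14.9, θ*₍24₎ = 22.0.
Basic interval reflects these around x̄:
  lower = 2 × 19.3 − 22.0 = 16.6
  upper = 2 × 19.3 − 14.9 = 23.7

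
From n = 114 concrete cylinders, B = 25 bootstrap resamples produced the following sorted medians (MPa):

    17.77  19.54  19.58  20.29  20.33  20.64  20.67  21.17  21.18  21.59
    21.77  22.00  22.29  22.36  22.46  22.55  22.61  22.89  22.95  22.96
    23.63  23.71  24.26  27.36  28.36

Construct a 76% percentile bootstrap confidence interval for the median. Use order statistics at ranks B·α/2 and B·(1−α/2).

α = 0.24; lower rank = 25 × 0.120 = 3; upper rank = 25 × 0.880 = 22.
The 3rd smallest replicate is 19.58; the 22nd is 23.71.

(19.58, 23.71)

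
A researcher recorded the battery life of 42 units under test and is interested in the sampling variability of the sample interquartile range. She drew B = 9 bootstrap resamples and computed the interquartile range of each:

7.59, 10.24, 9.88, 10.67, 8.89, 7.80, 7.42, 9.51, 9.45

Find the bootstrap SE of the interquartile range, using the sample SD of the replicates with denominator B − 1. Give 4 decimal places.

SE* = 1.1978

Bootstrap SE is the standard deviation of the 9 replicate interquartile ranges.
Mean of replicates: (7.59 + 10.24 + 9.88 + 10.67 + 8.89 + 7.80 + 7.42 + 9.51 + 9.45) / 9 = 81.45000 / 9 = 9.05000
Sum of squared deviations: (−1.46000)² + (+1.19000)² + (+0.83000)² + (+1.62000)² + (−0.16000)² + (−1.25000)² + (−1.63000)² + (+0.46000)² + (+0.40000)² = 11.47760
Variance = 11.47760 / 8 = 1.43470
SE* = √1.43470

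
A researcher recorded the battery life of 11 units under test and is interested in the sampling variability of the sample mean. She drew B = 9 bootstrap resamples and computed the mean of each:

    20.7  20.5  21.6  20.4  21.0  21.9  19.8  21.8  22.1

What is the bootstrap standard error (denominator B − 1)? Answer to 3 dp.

Bootstrap SE is the standard deviation of the 9 replicate means.
Mean of replicates: (20.7 + 20.5 + 21.6 + 20.4 + 21.0 + 21.9 + 19.8 + 21.8 + 22.1) / 9 = 189.8000 / 9 = 21.0889
Sum of squared deviations: (−0.3889)² + (−0.5889)² + (+0.5111)² + (−0.6889)² + (−0.0889)² + (+0.8111)² + (−1.2889)² + (+0.7111)² + (+1.0111)² = 5.0889
Variance = 5.0889 / 8 = 0.6361
SE* = √0.6361

SE* = 0.798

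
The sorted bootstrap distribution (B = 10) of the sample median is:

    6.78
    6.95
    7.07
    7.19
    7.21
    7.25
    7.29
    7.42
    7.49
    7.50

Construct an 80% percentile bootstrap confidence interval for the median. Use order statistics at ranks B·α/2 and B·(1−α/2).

(6.78, 7.49)

α = 0.20; lower rank = 10 × 0.100 = 1; upper rank = 10 × 0.900 = 9.
The 1st smallest replicate is 6.78; the 9th is 7.49.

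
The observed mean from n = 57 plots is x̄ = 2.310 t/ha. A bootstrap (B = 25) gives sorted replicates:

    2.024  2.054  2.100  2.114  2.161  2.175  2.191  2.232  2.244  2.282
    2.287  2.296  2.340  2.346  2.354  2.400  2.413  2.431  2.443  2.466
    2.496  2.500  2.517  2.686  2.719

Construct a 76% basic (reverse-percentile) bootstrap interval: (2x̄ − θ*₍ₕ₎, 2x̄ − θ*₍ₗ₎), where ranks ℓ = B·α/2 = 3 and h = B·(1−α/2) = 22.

Percentile endpoints at ranks 3 and 22: θ*₍3₎ = 2.100, θ*₍22₎ = 2.500.
Basic interval reflects these around x̄:
  lower = 2 × 2.310 − 2.500 = 2.120
  upper = 2 × 2.310 − 2.100 = 2.520

(2.120, 2.520)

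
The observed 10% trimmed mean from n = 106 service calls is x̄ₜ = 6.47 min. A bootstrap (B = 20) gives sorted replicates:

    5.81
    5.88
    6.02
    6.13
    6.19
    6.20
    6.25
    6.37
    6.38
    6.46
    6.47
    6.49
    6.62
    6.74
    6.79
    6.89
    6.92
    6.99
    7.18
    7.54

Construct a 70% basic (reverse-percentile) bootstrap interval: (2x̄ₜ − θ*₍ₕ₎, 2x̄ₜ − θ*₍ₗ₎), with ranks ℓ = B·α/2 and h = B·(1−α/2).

Percentile endpoints at ranks 3 and 17: θ*₍3₎ = 6.02, θ*₍17₎ = 6.92.
Basic interval reflects these around x̄ₜ:
  lower = 2 × 6.47 − 6.92 = 6.02
  upper = 2 × 6.47 − 6.02 = 6.92

(6.02, 6.92)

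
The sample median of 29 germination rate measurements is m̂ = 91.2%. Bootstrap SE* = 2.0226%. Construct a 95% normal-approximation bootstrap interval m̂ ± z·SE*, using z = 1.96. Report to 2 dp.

Margin = 1.96 × 2.0226 = 3.964
Interval: 91.2 ± 3.964

(87.24, 95.16)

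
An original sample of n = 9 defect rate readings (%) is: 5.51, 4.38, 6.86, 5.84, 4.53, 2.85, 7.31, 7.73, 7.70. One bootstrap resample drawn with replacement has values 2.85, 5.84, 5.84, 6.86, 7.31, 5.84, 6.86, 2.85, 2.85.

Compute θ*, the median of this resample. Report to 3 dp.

Sorted: 2.85, 2.85, 2.85, 5.84, 5.84, 5.84, 6.86, 6.86, 7.31
Median = middle value = 5.840

θ* = 5.840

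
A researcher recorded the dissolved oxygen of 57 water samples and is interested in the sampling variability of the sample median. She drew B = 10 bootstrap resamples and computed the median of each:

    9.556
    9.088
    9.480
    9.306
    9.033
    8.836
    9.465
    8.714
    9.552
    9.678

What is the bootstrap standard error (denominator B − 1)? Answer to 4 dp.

SE* = 0.3330

Bootstrap SE is the standard deviation of the 10 replicate medians.
Mean of replicates: (9.556 + 9.088 + 9.480 + 9.306 + 9.033 + 8.836 + 9.465 + 8.714 + 9.552 + 9.678) / 10 = 92.70800 / 10 = 9.27080
Sum of squared deviations: (+0.28520)² + (−0.18280)² + (+0.20920)² + (+0.03520)² + (−0.23780)² + (−0.43480)² + (+0.19420)² + (−0.55680)² + (+0.28120)² + (+0.40720)² = 0.99798
Variance = 0.99798 / 9 = 0.11089
SE* = √0.11089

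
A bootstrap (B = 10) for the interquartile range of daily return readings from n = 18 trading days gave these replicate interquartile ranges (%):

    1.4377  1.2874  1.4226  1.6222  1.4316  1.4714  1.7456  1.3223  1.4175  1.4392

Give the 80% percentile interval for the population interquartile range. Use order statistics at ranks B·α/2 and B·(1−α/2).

(1.2874, 1.6222)

Sorted replicates: 1.2874, 1.3223, 1.4175, 1.4226, 1.4316, 1.4377, 1.4392, 1.4714, 1.6222, 1.7456
α = 0.20; lower rank = 10 × 0.100 = 1; upper rank = 10 × 0.900 = 9.
The 1st smallest replicate is 1.2874; the 9th is 1.6222.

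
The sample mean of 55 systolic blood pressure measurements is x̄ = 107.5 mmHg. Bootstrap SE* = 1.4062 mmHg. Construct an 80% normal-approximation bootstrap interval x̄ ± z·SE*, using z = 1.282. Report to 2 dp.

(105.70, 109.30)

Margin = 1.282 × 1.4062 = 1.803
Interval: 107.5 ± 1.803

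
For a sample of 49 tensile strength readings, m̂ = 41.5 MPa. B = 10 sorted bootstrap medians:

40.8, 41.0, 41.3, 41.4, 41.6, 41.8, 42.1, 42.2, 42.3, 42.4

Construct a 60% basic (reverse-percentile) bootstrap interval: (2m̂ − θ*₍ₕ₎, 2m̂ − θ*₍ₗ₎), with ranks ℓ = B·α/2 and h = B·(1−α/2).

Percentile endpoints at ranks 2 and 8: θ*₍2₎ = 41.0, θ*₍8₎ = 42.2.
Basic interval reflects these around m̂:
  lower = 2 × 41.5 − 42.2 = 40.8
  upper = 2 × 41.5 − 41.0 = 42.0

(40.8, 42.0)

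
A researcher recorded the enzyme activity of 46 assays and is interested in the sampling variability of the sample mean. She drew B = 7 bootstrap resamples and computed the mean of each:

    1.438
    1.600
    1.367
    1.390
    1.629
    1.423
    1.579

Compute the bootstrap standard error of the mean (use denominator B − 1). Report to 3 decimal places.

SE* = 0.109

Bootstrap SE is the standard deviation of the 7 replicate means.
Mean of replicates: (1.438 + 1.600 + 1.367 + 1.390 + 1.629 + 1.423 + 1.579) / 7 = 10.4260 / 7 = 1.4894
Sum of squared deviations: (−0.0514)² + (+0.1106)² + (−0.1224)² + (−0.0994)² + (+0.1396)² + (−0.0664)² + (+0.0896)² = 0.0717
Variance = 0.0717 / 6 = 0.0119
SE* = √0.0119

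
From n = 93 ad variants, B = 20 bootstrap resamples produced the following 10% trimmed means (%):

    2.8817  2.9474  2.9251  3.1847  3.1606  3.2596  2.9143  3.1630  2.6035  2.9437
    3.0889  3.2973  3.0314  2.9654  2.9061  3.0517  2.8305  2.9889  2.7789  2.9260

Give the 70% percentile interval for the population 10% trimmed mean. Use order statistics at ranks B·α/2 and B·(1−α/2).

Sorted replicates: 2.6035, 2.7789, 2.8305, 2.8817, 2.9061, 2.9143, 2.9251, 2.9260, 2.9437, 2.9474, 2.9654, 2.9889, 3.0314, 3.0517, 3.0889, 3.1606, 3.1630, 3.1847, 3.2596, 3.2973
α = 0.30; lower rank = 20 × 0.150 = 3; upper rank = 20 × 0.850 = 17.
The 3rd smallest replicate is 2.8305; the 17th is 3.1630.

(2.8305, 3.1630)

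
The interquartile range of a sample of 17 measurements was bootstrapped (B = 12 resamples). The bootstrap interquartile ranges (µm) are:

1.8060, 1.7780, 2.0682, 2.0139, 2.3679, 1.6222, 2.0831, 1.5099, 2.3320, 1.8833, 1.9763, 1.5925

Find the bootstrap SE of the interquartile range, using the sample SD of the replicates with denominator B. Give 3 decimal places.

SE* = 0.263

Bootstrap SE is the standard deviation of the 12 replicate interquartile ranges.
Mean of replicates: (1.8060 + 1.7780 + 2.0682 + 2.0139 + 2.3679 + 1.6222 + 2.0831 + 1.5099 + 2.3320 + 1.8833 + 1.9763 + 1.5925) / 12 = 23.03330 / 12 = 1.91944
Sum of squared deviations: (−0.11344)² + (−0.14144)² + (+0.14876)² + (+0.09446)² + (+0.44846)² + (−0.29724)² + (+0.16366)² + (−0.40954)² + (+0.41256)² + (−0.03614)² + (+0.05686)² + (−0.32694)² = 0.82954
Variance = 0.82954 / 12 = 0.06913
SE* = √0.06913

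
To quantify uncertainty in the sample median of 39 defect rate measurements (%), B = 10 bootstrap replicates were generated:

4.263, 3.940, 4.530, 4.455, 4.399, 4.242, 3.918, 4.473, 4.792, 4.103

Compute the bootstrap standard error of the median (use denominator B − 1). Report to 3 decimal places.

SE* = 0.274

Bootstrap SE is the standard deviation of the 10 replicate medians.
Mean of replicates: (4.263 + 3.940 + 4.530 + 4.455 + 4.399 + 4.242 + 3.918 + 4.473 + 4.792 + 4.103) / 10 = 43.1150 / 10 = 4.3115
Sum of squared deviations: (−0.0485)² + (−0.3715)² + (+0.2185)² + (+0.1435)² + (+0.0875)² + (−0.0695)² + (−0.3935)² + (+0.1615)² + (+0.4805)² + (−0.2085)² = 0.6765
Variance = 0.6765 / 9 = 0.0752
SE* = √0.0752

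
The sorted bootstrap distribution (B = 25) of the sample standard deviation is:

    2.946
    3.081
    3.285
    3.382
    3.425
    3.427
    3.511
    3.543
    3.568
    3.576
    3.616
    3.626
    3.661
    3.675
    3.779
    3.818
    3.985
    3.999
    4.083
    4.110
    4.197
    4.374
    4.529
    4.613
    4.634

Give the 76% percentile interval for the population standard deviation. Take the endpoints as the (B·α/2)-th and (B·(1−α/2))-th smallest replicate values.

(3.285, 4.374)

α = 0.24; lower rank = 25 × 0.120 = 3; upper rank = 25 × 0.880 = 22.
The 3rd smallest replicate is 3.285; the 22nd is 4.374.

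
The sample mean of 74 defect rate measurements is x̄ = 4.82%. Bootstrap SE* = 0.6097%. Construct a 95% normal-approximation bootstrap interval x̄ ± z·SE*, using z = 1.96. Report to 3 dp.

Margin = 1.96 × 0.6097 = 1.1950
Interval: 4.82 ± 1.1950

(3.625, 6.015)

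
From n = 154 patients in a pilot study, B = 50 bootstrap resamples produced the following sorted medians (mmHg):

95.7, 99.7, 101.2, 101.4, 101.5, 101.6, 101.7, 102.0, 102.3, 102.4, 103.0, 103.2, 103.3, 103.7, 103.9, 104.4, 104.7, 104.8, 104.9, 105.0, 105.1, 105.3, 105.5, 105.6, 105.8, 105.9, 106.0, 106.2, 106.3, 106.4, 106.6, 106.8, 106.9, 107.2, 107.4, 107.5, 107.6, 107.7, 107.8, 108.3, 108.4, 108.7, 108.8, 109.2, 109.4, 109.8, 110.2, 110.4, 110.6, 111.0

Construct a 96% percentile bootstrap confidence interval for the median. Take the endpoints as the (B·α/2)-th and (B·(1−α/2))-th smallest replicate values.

α = 0.04; lower rank = 50 × 0.020 = 1; upper rank = 50 × 0.980 = 49.
The 1st smallest replicate is 95.7; the 49th is 110.6.

(95.7, 110.6)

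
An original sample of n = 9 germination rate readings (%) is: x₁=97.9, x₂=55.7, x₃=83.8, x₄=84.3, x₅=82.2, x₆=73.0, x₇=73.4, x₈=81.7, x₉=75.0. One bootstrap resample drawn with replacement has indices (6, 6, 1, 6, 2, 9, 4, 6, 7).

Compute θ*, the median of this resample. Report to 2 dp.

Resample values: 73.0, 73.0, 97.9, 73.0, 55.7, 75.0, 84.3, 73.0, 73.4.
Sorted: 55.7, 73.0, 73.0, 73.0, 73.0, 73.4, 75.0, 84.3, 97.9
Median = middle value = 73.00

θ* = 73.00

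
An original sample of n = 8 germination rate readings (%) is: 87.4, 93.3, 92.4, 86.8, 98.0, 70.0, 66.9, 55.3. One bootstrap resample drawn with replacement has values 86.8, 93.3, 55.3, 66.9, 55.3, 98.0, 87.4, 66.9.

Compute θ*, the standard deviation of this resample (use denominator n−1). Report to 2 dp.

Mean = 76.2375; sum of squared deviations = 2052.0388
s² = 2052.0388 / 7 = 293.1484
s = √293.1484 = 17.12

θ* = 17.12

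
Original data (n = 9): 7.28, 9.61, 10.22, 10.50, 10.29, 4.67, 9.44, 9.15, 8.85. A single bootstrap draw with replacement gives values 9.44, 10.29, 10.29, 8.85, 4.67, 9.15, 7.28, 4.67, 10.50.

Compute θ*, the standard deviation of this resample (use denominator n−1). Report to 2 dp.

θ* = 2.30

Mean = 8.3489; sum of squared deviations = 42.4575
s² = 42.4575 / 8 = 5.3072
s = √5.3072 = 2.30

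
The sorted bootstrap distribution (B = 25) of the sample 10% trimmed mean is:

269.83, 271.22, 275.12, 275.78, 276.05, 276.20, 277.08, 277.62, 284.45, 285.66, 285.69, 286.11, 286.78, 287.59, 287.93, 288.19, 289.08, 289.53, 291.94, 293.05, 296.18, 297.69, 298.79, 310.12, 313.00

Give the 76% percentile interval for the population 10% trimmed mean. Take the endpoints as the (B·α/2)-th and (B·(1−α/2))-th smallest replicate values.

α = 0.24; lower rank = 25 × 0.120 = 3; upper rank = 25 × 0.880 = 22.
The 3rd smallest replicate is 275.12; the 22nd is 297.69.

(275.12, 297.69)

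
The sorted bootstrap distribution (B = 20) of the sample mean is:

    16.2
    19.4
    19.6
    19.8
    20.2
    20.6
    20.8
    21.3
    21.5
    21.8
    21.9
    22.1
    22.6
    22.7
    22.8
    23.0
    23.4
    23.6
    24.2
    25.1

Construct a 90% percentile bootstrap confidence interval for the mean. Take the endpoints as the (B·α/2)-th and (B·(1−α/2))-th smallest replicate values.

α = 0.10; lower rank = 20 × 0.050 = 1; upper rank = 20 × 0.950 = 19.
The 1st smallest replicate is 16.2; the 19th is 24.2.

(16.2, 24.2)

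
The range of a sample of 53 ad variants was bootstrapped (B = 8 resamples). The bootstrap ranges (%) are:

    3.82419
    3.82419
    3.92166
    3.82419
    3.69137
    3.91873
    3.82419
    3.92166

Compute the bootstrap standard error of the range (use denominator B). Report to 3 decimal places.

SE* = 0.073

Bootstrap SE is the standard deviation of the 8 replicate ranges.
Mean of replicates: (3.82419 + 3.82419 + 3.92166 + 3.82419 + 3.69137 + 3.91873 + 3.82419 + 3.92166) / 8 = 30.750180 / 8 = 3.843773
Sum of squared deviations: (−0.019582)² + (−0.019582)² + (+0.077888)² + (−0.019582)² + (−0.152402)² + (+0.074958)² + (−0.019582)² + (+0.077888)² = 0.042512
Variance = 0.042512 / 8 = 0.005314
SE* = √0.005314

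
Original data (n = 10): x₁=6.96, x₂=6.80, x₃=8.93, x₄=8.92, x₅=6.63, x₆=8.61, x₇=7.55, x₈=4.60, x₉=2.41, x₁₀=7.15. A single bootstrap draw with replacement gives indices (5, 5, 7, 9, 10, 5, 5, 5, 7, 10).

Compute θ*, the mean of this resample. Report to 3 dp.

Resample values: 6.63, 6.63, 7.55, 2.41, 7.15, 6.63, 6.63, 6.63, 7.55, 7.15.
Mean = (6.63 + 6.63 + 7.55 + 2.41 + 7.15 + 6.63 + 6.63 + 6.63 + 7.55 + 7.15) / 10 = 64.960 / 10 = 6.496

θ* = 6.496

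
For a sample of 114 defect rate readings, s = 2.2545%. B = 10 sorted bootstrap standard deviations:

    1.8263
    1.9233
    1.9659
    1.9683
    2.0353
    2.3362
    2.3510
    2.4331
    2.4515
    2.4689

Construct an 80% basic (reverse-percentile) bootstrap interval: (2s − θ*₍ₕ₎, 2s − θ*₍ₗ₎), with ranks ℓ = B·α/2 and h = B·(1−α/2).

Percentile endpoints at ranks 1 and 9: θ*₍1₎ = 1.8263, θ*₍9₎ = 2.4515.
Basic interval reflects these around s:
  lower = 2 × 2.2545 − 2.4515 = 2.0575
  upper = 2 × 2.2545 − 1.8263 = 2.6827

(2.0575, 2.6827)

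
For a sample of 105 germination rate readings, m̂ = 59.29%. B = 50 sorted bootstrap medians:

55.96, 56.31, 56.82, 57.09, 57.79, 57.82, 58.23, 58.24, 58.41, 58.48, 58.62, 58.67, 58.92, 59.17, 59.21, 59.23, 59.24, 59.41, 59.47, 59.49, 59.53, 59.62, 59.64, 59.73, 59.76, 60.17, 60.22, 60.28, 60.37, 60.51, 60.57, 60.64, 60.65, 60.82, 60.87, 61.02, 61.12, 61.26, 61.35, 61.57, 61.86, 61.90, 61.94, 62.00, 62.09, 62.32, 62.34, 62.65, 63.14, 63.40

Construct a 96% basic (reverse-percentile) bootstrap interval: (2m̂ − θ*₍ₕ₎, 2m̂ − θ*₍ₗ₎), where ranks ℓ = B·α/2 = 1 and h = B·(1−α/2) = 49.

(55.44, 62.62)

Percentile endpoints at ranks 1 and 49: θ*₍1₎ = 55.96, θ*₍49₎ = 63.14.
Basic interval reflects these around m̂:
  lower = 2 × 59.29 − 63.14 = 55.44
  upper = 2 × 59.29 − 55.96 = 62.62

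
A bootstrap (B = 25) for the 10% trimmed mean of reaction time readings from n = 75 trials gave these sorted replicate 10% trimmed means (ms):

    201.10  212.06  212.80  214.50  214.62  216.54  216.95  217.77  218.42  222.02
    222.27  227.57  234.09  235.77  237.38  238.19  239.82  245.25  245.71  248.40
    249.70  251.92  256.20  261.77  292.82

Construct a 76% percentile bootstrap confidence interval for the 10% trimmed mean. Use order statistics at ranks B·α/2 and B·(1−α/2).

(212.80, 251.92)

α = 0.24; lower rank = 25 × 0.120 = 3; upper rank = 25 × 0.880 = 22.
The 3rd smallest replicate is 212.80; the 22nd is 251.92.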